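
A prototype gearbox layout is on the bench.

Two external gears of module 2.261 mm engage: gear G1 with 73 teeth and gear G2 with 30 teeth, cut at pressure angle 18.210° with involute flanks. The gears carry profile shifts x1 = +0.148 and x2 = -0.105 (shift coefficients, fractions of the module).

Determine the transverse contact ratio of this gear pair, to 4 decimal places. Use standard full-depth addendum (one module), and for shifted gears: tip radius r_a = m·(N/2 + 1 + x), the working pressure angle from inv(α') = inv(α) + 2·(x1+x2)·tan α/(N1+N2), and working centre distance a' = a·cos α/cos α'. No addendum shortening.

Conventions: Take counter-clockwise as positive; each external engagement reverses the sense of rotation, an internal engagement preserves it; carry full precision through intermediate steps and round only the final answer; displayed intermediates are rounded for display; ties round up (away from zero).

single-mesh involute tooth geometry (73T engaging 30T at module 2.261)
base radii: r_b1 = 78.393369, r_b2 = 32.216453
tip radii: r_a1 = 85.122128, r_a2 = 35.938595
inv(α') = inv(18.210°) + 2·(+0.148-0.105)·tan α/(73+30) = 0.01142690  ⇒  α' = 18.35419°
a' = a·cos α / cos α' = 116.4415·cos 18.210°/cos 18.35419° = 116.538352
action lengths: √(r_a1²−r_b1²) = 33.170114, √(r_a2²−r_b2²) = 15.927422
base pitch p_b = π·m·cos α = 6.747398
CR = (33.170114 + 15.927422 − 116.538352·sin 18.35419°)/6.747398 = 1.837855
contact ratio ≈ 1.8379

1.8379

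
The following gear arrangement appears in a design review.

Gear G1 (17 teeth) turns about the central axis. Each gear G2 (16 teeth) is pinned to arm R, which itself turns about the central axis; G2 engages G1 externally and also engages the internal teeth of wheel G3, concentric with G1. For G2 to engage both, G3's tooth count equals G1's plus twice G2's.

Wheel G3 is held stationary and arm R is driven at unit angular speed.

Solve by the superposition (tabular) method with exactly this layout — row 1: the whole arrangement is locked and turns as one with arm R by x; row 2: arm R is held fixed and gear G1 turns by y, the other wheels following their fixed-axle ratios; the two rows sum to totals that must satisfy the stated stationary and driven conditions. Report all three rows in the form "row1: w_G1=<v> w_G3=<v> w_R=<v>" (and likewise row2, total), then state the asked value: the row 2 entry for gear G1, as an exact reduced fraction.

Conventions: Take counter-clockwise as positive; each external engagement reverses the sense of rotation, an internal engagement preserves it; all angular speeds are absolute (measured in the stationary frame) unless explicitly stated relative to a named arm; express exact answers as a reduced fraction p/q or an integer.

class = planetary set [G3 = 17+2·16 = 49; Willis about the carrier]
row 1 (train locked, turned with arm): all members turn x
superposition row 2 [arm held]: sun y, ring −(17/49)·y, arm 0
boundary: total ω_ring = x − (17/49)·y = 0 and total ω_arm = x = 1  ⇒  y = 49/17, x = 1
row 2 ring = −(17/49)·49/17 = -1
totals (row 1 + row 2): sun 1 + 49/17 = 66/17, ring 1 + (-1) = 0, arm 1 + 0 = 1
asked cell (row2, sun) = 49/17

row1: w_G1=1 w_G3=1 w_R=1
row2: w_G1=49/17 w_G3=-1 w_R=0
total: w_G1=66/17 w_G3=0 w_R=1
asked value: 49/17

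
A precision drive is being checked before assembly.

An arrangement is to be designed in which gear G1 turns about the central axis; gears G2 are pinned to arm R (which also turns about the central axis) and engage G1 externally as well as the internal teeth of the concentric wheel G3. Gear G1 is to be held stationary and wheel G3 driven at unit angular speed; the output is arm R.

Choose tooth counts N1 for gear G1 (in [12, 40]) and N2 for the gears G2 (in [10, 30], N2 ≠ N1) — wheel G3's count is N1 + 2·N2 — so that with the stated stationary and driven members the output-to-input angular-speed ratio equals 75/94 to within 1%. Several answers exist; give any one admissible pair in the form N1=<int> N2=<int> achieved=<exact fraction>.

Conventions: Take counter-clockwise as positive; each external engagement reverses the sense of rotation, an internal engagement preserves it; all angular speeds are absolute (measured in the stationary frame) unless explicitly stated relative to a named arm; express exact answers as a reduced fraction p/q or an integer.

N1=19 N2=28 achieved=75/94

class = planetary set [ratio 75/94 wanted; Willis about the carrier]
Willis with ω_sun = 0: ω_arm/ω_ring = N3/(N1+N3); set equal to 75/94  ⇒  N3/N1 = (75/94)/(1 − 75/94) = 75/19
N3 = N1 + 2·N2  ⇒  N2/N1 = (N3/N1 − 1)/2 = (75/19 − 1)/2 = 28/19
smallest multiple with N1 ≥ 12 and N2 ≥ 10: k = 1  ⇒  N1 = 1·19 = 19, N2 = 1·28 = 28 (N1 ≤ 40, N2 ≤ 30, N2 ≠ N1 ✓), N3 = 19 + 2·28 = 75
check: N3/(N1+N3) with N1 = 19, N3 = 75 gives 75/94; |achieved − target| = 0 ≤ 3/376 ✓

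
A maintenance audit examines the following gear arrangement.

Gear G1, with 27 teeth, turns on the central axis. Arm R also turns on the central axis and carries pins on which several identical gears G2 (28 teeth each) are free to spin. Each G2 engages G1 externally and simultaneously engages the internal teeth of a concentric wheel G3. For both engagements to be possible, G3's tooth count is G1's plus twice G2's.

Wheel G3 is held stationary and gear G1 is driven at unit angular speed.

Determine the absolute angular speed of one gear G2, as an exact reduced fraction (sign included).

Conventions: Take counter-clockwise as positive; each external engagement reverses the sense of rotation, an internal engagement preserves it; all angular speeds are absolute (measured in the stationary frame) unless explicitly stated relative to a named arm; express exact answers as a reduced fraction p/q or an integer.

planetary set (27T centre, 28T on arm, 83T internal) — Willis relation
ring teeth: 27 + 2·28 = 83
27(ω_sun−ω_arm) = −83(ω_ring−ω_arm),  ω_ring = 0, ω_sun = 1
27(1−ω_arm) = −83(0−ω_arm)  ⇒  110·ω_arm = 27  ⇒  ω_arm = 27/110
sun–planet mesh: 27·(1−27/110) = −28·(ω_p−ω_arm)  ⇒  ω_p−ω_arm = -2241/3080
ω_p = 27/110 − 2241/3080 = -27/56
exact speed ratio = -27/56

-27/56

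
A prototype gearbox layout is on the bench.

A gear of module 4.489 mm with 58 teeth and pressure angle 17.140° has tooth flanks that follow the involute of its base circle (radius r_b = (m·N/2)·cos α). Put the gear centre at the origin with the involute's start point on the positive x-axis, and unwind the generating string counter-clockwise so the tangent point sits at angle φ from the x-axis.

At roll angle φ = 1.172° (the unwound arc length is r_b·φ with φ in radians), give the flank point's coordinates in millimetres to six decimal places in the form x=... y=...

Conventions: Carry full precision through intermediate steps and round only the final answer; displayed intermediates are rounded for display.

single-mesh involute tooth geometry (58T wheel at module 4.489)
pitch radius r_p = m·N/2 = 4.489·58/2 = 130.181000
base radius r_b = r_p·cos α = 130.181000·cos 17.140° = 124.399337
roll angle φ = 1.172° = 0.02045526 rad
x = r_b·(cos φ + φ·sin φ) = 124.425359
y = r_b·(sin φ − φ·cos φ) = 0.000355

x=124.425359 y=0.000355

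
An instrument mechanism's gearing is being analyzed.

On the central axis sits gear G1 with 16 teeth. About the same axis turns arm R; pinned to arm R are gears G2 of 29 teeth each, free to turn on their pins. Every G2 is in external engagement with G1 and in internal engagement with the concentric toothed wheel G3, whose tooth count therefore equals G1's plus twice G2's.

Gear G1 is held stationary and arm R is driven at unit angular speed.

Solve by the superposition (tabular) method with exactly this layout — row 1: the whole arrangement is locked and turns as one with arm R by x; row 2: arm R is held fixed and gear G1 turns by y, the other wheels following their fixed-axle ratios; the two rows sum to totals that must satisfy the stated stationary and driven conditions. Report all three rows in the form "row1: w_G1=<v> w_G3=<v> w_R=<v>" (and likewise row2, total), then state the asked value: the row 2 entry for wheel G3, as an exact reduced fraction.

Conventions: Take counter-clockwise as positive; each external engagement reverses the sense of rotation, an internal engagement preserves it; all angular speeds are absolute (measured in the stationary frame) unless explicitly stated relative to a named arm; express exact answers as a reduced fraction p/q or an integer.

planetary set (16T centre, 29T on arm, 74T internal) — Willis relation
row 1 — lock + rotate with arm: ω_sun = ω_ring = ω_arm = x
row 2: sun turns y, ring = −(16/74)·y, arm 0
boundary: total ω_sun = x + y = 0 and total ω_arm = x = 1  ⇒  y = -1, x = 1
row 2 ring = −(16/74)·(-1) = 8/37
totals (row 1 + row 2): sun 1 + (-1) = 0, ring 1 + 8/37 = 45/37, arm 1 + 0 = 1
asked cell (row2, ring) = 8/37

row1: w_G1=1 w_G3=1 w_R=1
row2: w_G1=-1 w_G3=8/37 w_R=0
total: w_G1=0 w_G3=45/37 w_R=1
asked value: 8/37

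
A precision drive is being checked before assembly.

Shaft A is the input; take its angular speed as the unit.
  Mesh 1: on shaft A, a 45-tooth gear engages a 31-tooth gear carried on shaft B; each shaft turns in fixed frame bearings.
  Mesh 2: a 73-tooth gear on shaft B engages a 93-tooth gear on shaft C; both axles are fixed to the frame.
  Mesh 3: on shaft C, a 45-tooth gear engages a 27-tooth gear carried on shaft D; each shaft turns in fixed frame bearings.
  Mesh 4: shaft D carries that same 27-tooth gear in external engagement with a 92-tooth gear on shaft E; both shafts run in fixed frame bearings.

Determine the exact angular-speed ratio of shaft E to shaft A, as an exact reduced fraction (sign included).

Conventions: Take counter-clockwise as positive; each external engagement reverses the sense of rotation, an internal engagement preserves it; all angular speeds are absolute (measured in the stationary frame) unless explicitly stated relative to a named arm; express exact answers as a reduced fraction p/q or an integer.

class = fixed-axis compound train [4 meshes; 4 ratios multiply, 4 sense flips]
mesh 1 [45T→31T]: running ratio 45/31, sense −
mesh 2 [73T→93T]: running ratio 1095/961, sense +
mesh 3 [45T→27T]: running ratio 1825/961, sense −
mesh 4 [27T→92T]: running ratio 49275/88412, sense +
ω_out/ω_in = 49275/88412

49275/88412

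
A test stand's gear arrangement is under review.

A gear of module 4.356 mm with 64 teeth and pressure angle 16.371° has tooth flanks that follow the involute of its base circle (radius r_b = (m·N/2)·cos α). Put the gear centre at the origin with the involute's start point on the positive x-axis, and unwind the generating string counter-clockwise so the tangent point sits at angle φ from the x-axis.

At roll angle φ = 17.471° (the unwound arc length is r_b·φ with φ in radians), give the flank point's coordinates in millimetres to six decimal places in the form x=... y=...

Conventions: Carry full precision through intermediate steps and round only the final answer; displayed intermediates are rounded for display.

x=139.814423 y=1.252230

recognized (one wheel, involute flank): single-mesh tooth geometry, m = 4.356, N = 64
pitch radius r_p = m·N/2 = 4.356·64/2 = 139.392000
base radius r_b = r_p·cos α = 139.392000·cos 16.371° = 133.740596
roll angle φ = 17.471° = 0.30492647 rad
x = r_b·(cos φ + φ·sin φ) = 139.814423
y = r_b·(sin φ − φ·cos φ) = 1.252230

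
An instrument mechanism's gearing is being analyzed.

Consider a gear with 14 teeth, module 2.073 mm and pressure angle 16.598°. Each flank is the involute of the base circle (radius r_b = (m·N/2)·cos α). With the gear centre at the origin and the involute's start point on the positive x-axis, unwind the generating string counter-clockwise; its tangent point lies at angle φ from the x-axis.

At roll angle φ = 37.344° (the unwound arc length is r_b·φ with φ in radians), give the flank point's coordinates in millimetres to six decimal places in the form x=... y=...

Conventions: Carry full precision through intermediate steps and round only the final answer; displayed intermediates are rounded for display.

class = single-mesh tooth geometry [base-circle involute, m = 2.073, 14T]
pitch radius r_p = m·N/2 = 2.073·14/2 = 14.511000
base radius r_b = r_p·cos α = 14.511000·cos 16.598° = 13.906364
roll angle φ = 37.344° = 0.65177576 rad
x = r_b·(cos φ + φ·sin φ) = 16.553780
y = r_b·(sin φ − φ·cos φ) = 1.229771

x=16.553780 y=1.229771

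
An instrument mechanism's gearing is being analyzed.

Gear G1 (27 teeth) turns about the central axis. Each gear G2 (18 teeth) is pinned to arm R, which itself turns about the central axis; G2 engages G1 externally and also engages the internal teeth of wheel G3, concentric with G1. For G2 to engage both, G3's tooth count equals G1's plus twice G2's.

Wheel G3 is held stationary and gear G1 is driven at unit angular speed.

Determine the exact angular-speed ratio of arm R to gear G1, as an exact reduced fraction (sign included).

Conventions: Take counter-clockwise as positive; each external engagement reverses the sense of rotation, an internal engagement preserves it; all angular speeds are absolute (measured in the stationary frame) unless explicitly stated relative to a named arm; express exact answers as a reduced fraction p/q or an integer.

3/10

recognized (axles ride arm R): planetary set, 27/18/63 teeth
ring teeth: 27 + 2·18 = 63
27(ω_sun−ω_arm) = −63(ω_ring−ω_arm),  ω_ring = 0, ω_sun = 1
27(1−ω_arm) = −63(0−ω_arm)  ⇒  90·ω_arm = 27  ⇒  ω_arm = 3/10
ω_out/ω_in = 3/10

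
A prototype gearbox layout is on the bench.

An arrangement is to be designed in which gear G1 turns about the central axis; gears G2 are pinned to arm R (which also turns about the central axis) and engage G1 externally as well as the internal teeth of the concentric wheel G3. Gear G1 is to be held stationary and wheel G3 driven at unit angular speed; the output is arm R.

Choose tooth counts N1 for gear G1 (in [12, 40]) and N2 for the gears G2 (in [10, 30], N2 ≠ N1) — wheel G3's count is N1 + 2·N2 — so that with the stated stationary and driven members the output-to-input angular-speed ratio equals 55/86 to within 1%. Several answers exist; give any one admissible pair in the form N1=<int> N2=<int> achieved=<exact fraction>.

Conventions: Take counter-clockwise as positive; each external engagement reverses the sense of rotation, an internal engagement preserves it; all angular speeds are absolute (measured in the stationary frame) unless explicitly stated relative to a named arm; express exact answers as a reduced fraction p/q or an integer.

design class (target 55/86): planetary set
Willis with ω_sun = 0: ω_arm/ω_ring = N3/(N1+N3); set equal to 55/86  ⇒  N3/N1 = (55/86)/(1 − 55/86) = 55/31
N3 = N1 + 2·N2  ⇒  N2/N1 = (N3/N1 − 1)/2 = (55/31 − 1)/2 = 12/31
smallest multiple with N1 ≥ 12 and N2 ≥ 10: k = 1  ⇒  N1 = 1·31 = 31, N2 = 1·12 = 12 (N1 ≤ 40, N2 ≤ 30, N2 ≠ N1 ✓), N3 = 31 + 2·12 = 55
check: N3/(N1+N3) with N1 = 31, N3 = 55 gives 55/86; |achieved − target| = 0 ≤ 11/1720 ✓

N1=31 N2=12 achieved=55/86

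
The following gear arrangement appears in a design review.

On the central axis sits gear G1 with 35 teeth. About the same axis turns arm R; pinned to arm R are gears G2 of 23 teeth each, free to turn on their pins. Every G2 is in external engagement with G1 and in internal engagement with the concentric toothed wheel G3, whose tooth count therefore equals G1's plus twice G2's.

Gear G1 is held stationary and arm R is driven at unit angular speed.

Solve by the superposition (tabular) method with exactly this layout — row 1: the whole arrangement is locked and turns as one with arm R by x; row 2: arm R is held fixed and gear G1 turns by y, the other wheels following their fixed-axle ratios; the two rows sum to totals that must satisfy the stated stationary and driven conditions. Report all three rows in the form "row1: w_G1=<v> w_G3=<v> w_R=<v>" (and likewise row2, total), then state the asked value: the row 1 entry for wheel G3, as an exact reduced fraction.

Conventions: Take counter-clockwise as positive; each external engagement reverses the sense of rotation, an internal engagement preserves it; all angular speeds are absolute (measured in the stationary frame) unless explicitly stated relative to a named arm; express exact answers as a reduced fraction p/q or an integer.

row1: w_G1=1 w_G3=1 w_R=1
row2: w_G1=-1 w_G3=35/81 w_R=0
total: w_G1=0 w_G3=116/81 w_R=1
asked value: 1

planetary set (35T centre, 23T on arm, 81T internal) — Willis relation
row 1 — lock + rotate with arm: ω_sun = ω_ring = ω_arm = x
row 2 (arm held, sun turns y): ω_ring = −(35/81)·y, ω_arm = 0
boundary: total ω_sun = x + y = 0 and total ω_arm = x = 1  ⇒  y = -1, x = 1
row 2 ring = −(35/81)·(-1) = 35/81
totals (row 1 + row 2): sun 1 + (-1) = 0, ring 1 + 35/81 = 116/81, arm 1 + 0 = 1
asked cell (row1, ring) = 1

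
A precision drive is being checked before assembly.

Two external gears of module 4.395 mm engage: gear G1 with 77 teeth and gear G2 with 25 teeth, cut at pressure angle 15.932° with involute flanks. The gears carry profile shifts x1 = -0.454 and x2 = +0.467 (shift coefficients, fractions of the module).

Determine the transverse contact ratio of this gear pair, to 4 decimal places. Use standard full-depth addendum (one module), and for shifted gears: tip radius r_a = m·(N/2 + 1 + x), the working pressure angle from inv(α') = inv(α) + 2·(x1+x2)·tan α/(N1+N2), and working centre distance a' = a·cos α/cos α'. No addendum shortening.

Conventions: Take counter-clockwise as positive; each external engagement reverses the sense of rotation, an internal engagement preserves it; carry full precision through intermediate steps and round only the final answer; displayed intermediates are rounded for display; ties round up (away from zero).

class = single-mesh tooth geometry [involute pair 77T × 25T, m = 4.395]
base radii: r_b1 = 162.707927, r_b2 = 52.827249
tip radii: r_a1 = 171.607170, r_a2 = 61.384965
inv(α') = inv(15.932°) + 2·(-0.454+0.467)·tan α/(77+25) = 0.00746832  ⇒  α' = 15.98299°
a' = a·cos α / cos α' = 224.1450·cos 15.932°/cos 15.98299° = 224.202046
action lengths: √(r_a1²−r_b1²) = 54.544947, √(r_a2²−r_b2²) = 31.263328
base pitch p_b = π·m·cos α = 13.276936
CR = (54.544947 + 31.263328 − 224.202046·sin 15.98299°)/13.276936 = 1.813205
contact ratio ≈ 1.8132

1.8132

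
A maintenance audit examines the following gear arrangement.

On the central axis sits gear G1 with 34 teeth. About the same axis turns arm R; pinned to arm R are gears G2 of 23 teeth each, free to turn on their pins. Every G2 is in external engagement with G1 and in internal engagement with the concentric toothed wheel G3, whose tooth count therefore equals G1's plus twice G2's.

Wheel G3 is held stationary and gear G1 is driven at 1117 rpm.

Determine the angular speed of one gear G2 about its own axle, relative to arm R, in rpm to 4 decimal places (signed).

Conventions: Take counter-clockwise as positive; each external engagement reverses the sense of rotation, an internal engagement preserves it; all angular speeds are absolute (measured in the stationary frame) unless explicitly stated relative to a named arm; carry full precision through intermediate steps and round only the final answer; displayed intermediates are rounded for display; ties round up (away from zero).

planetary set (34T centre, 23T on arm, 80T internal) — Willis relation
normalise by the input: solve with ω_sun = 1, then scale by 1117 rpm
ring teeth: 34 + 2·23 = 80
34(ω_sun−ω_arm) = −80(ω_ring−ω_arm),  ω_ring = 0, ω_sun = 1
34(1−ω_arm) = −80(0−ω_arm)  ⇒  114·ω_arm = 34  ⇒  ω_arm = 17/57
sun–planet mesh: 34·(1−17/57) = −23·(ω_p−ω_arm)  ⇒  ω_p−ω_arm = -1360/1311
scale: ω_p−ω_arm = -1360/1311 × 1117 rpm = -1158.7490 rpm

-1158.7490 rpm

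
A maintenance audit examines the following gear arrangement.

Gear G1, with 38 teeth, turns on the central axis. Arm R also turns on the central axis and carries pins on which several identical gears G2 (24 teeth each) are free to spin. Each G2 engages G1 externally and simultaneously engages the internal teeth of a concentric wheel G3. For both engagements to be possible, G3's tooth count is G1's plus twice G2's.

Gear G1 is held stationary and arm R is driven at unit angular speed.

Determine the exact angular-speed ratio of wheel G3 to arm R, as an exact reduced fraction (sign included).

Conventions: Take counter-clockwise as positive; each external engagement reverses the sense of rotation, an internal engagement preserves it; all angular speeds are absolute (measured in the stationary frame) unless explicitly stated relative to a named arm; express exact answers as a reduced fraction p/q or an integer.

62/43

class = planetary set [G3 = 38+2·24 = 86; Willis about the carrier]
ring teeth: 38 + 2·24 = 86
38(ω_sun−ω_arm) = −86(ω_ring−ω_arm),  ω_sun = 0, ω_arm = 1
ω_ring = 1 − (38/86)(0−1) = 62/43
ω_out/ω_in = 62/43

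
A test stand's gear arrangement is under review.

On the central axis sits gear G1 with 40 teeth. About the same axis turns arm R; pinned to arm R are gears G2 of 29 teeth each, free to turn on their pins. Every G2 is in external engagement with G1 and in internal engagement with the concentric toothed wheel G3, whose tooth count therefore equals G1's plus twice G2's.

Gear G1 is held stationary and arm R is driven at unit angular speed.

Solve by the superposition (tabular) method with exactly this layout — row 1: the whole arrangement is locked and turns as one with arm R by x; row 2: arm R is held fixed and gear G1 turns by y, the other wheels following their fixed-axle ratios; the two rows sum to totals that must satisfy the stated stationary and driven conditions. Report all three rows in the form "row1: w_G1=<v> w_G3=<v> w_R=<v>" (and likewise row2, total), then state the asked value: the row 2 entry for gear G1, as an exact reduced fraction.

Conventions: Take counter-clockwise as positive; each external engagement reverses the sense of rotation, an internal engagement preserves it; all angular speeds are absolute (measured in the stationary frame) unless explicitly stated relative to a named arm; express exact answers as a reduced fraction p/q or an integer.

recognized (axles ride arm R): planetary set, 40/29/98 teeth
superposition row 1 [locked train]: every member turns x
superposition row 2 [arm held]: sun y, ring −(40/98)·y, arm 0
boundary: total ω_sun = x + y = 0 and total ω_arm = x = 1  ⇒  y = -1, x = 1
row 2 ring = −(40/98)·(-1) = 20/49
totals (row 1 + row 2): sun 1 + (-1) = 0, ring 1 + 20/49 = 69/49, arm 1 + 0 = 1
asked cell (row2, sun) = -1

row1: w_G1=1 w_G3=1 w_R=1
row2: w_G1=-1 w_G3=20/49 w_R=0
total: w_G1=0 w_G3=69/49 w_R=1
asked value: -1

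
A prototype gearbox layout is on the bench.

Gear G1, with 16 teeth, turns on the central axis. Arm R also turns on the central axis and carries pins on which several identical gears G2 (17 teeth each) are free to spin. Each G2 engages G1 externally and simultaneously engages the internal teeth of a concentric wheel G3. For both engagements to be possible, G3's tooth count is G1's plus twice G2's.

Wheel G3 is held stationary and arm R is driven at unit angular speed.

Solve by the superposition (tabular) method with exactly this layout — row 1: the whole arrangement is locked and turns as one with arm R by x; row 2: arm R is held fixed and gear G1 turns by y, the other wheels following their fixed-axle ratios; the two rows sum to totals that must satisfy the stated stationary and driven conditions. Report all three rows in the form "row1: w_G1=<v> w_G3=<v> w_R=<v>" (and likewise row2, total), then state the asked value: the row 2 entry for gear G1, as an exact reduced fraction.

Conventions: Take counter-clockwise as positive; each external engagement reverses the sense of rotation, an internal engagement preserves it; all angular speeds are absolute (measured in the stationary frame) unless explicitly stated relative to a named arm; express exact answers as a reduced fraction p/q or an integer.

class = planetary set [G3 = 16+2·17 = 50; Willis about the carrier]
row 1: whole set turns with the arm by x
row 2 — arm fixed, fixed-axis ratios: sun y, ring −(16/50)·y, arm 0
boundary: total ω_ring = x − (16/50)·y = 0 and total ω_arm = x = 1  ⇒  y = 25/8, x = 1
row 2 ring = −(16/50)·25/8 = -1
totals (row 1 + row 2): sun 1 + 25/8 = 33/8, ring 1 + (-1) = 0, arm 1 + 0 = 1
asked cell (row2, sun) = 25/8

row1: w_G1=1 w_G3=1 w_R=1
row2: w_G1=25/8 w_G3=-1 w_R=0
total: w_G1=33/8 w_G3=0 w_R=1
asked value: 25/8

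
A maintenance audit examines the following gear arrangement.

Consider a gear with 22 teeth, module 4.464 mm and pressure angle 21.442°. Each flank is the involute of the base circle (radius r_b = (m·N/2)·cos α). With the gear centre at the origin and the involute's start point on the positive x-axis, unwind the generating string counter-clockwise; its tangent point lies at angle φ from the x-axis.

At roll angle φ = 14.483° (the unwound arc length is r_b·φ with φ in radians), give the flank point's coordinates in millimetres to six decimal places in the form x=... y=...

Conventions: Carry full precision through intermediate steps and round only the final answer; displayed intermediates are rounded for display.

x=47.142367 y=0.244499

single-mesh involute tooth geometry (22T wheel at module 4.464)
pitch radius r_p = m·N/2 = 4.464·22/2 = 49.104000
base radius r_b = r_p·cos α = 49.104000·cos 21.442° = 45.705419
roll angle φ = 14.483° = 0.25277604 rad
x = r_b·(cos φ + φ·sin φ) = 47.142367
y = r_b·(sin φ − φ·cos φ) = 0.244499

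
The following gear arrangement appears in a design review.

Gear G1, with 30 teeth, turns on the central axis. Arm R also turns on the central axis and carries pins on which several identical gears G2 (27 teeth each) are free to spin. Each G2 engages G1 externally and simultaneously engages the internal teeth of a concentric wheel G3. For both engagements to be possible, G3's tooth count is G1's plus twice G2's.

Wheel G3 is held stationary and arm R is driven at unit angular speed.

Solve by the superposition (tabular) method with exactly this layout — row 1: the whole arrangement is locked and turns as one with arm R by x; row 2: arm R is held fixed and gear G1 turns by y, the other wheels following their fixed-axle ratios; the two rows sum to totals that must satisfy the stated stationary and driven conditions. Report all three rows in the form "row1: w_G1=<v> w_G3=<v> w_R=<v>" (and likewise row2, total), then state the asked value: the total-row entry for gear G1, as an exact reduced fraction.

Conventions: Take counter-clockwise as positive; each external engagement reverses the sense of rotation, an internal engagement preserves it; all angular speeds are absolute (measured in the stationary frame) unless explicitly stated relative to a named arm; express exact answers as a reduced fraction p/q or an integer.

row1: w_G1=1 w_G3=1 w_R=1
row2: w_G1=14/5 w_G3=-1 w_R=0
total: w_G1=19/5 w_G3=0 w_R=1
asked value: 19/5

class = planetary set [G3 = 30+2·27 = 84; Willis about the carrier]
row 1: whole set turns with the arm by x
row 2 (arm held, sun turns y): ω_ring = −(30/84)·y, ω_arm = 0
boundary: total ω_ring = x − (30/84)·y = 0 and total ω_arm = x = 1  ⇒  y = 14/5, x = 1
row 2 ring = −(30/84)·14/5 = -1
totals (row 1 + row 2): sun 1 + 14/5 = 19/5, ring 1 + (-1) = 0, arm 1 + 0 = 1
asked cell (total, sun) = 19/5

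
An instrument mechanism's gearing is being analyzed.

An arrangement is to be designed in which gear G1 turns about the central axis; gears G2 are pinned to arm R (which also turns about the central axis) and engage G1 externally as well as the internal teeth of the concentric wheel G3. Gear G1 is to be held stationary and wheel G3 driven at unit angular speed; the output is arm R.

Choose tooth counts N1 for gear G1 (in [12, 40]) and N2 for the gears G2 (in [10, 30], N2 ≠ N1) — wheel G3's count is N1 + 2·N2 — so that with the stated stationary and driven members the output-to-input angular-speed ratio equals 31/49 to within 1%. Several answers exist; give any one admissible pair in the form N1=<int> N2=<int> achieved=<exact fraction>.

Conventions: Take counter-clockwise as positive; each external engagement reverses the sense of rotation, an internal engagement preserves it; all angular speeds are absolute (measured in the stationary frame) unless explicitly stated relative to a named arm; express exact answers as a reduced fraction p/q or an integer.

class = planetary set [ratio 31/49 wanted; Willis about the carrier]
Willis with ω_sun = 0: ω_arm/ω_ring = N3/(N1+N3); set equal to 31/49  ⇒  N3/N1 = (31/49)/(1 − 31/49) = 31/18
N3 = N1 + 2·N2  ⇒  N2/N1 = (N3/N1 − 1)/2 = (31/18 − 1)/2 = 13/36
smallest multiple with N1 ≥ 12 and N2 ≥ 10: k = 1  ⇒  N1 = 1·36 = 36, N2 = 1·13 = 13 (N1 ≤ 40, N2 ≤ 30, N2 ≠ N1 ✓), N3 = 36 + 2·13 = 62
check: N3/(N1+N3) with N1 = 36, N3 = 62 gives 31/49; |achieved − target| = 0 ≤ 31/4900 ✓

N1=36 N2=13 achieved=31/49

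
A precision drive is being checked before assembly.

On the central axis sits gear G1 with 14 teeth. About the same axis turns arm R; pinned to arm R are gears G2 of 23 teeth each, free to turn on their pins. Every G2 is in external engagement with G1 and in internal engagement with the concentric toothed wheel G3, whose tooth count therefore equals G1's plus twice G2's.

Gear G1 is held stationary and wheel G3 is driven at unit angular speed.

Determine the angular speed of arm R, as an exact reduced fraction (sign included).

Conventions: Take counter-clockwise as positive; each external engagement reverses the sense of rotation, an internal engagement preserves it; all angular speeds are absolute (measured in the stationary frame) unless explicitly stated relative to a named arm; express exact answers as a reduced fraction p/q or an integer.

30/37

topology: planetary set — G1 14T / G2 23T / G3 60T, arm = carrier (Willis)
ring teeth: 14 + 2·23 = 60
14(ω_sun−ω_arm) = −60(ω_ring−ω_arm),  ω_sun = 0, ω_ring = 1
14(0−ω_arm) = −60(1−ω_arm)  ⇒  74·ω_arm = 60  ⇒  ω_arm = 30/37
exact speed ratio = 30/37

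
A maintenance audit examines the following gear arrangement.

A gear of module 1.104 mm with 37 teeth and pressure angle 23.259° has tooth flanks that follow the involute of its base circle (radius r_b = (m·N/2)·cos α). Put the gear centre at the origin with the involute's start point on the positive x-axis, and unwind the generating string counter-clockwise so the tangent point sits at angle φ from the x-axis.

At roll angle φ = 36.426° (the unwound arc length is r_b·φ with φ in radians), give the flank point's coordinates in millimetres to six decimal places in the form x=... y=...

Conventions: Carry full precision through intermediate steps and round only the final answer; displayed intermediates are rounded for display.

single-mesh involute tooth geometry (37T wheel at module 1.104)
pitch radius r_p = m·N/2 = 1.104·37/2 = 20.424000
base radius r_b = r_p·cos α = 20.424000·cos 23.259° = 18.764125
roll angle φ = 36.426° = 0.63575363 rad
x = r_b·(cos φ + φ·sin φ) = 22.181538
y = r_b·(sin φ − φ·cos φ) = 1.543184

x=22.181538 y=1.543184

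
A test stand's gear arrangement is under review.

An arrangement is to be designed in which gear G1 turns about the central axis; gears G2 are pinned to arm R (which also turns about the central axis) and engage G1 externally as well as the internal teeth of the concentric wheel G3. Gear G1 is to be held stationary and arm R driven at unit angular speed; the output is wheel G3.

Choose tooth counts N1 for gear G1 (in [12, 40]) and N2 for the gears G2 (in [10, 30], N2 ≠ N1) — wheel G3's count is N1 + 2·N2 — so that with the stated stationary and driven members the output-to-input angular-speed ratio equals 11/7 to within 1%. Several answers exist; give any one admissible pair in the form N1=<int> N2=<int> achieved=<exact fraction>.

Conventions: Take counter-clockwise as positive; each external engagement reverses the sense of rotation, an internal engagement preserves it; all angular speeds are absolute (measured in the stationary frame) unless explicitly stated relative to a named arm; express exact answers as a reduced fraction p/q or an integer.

class = planetary set [ratio 11/7 wanted; Willis about the carrier]
Willis with ω_sun = 0: ω_ring/ω_arm = (N1+N3)/N3; set equal to 11/7  ⇒  N3/N1 = 1/(11/7 − 1) = 7/4
N3 = N1 + 2·N2  ⇒  N2/N1 = (N3/N1 − 1)/2 = (7/4 − 1)/2 = 3/8
smallest multiple with N1 ≥ 12 and N2 ≥ 10: k = 4  ⇒  N1 = 4·8 = 32, N2 = 4·3 = 12 (N1 ≤ 40, N2 ≤ 30, N2 ≠ N1 ✓), N3 = 32 + 2·12 = 56
check: (N1+N3)/N3 with N1 = 32, N3 = 56 gives 11/7; |achieved − target| = 0 ≤ 11/700 ✓

N1=32 N2=12 achieved=11/7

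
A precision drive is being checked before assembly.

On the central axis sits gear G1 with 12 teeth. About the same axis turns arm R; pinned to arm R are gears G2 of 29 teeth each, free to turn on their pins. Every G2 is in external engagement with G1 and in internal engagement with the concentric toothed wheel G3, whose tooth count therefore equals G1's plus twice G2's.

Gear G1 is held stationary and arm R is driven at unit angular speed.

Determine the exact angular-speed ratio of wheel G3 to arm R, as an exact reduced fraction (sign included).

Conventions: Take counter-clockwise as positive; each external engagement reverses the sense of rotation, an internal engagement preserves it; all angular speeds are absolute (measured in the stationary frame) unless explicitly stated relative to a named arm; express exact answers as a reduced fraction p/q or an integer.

class = planetary set [G3 = 12+2·29 = 70; Willis about the carrier]
ring teeth: 12 + 2·29 = 70
12(ω_sun−ω_arm) = −70(ω_ring−ω_arm),  ω_sun = 0, ω_arm = 1
ω_ring = 1 − (12/70)(0−1) = 41/35
ω_out/ω_in = 41/35

41/35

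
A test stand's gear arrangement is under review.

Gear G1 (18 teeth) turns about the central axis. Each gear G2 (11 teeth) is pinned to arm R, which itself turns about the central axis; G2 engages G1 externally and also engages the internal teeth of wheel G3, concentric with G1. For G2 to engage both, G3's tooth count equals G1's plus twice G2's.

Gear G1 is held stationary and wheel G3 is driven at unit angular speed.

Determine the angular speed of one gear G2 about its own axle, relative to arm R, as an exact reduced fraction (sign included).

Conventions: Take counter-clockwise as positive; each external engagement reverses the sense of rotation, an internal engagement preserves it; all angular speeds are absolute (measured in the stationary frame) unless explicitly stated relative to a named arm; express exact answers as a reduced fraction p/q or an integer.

planetary set (18T centre, 11T on arm, 40T internal) — Willis relation
ring teeth: 18 + 2·11 = 40
18(ω_sun−ω_arm) = −40(ω_ring−ω_arm),  ω_sun = 0, ω_ring = 1
18(0−ω_arm) = −40(1−ω_arm)  ⇒  58·ω_arm = 40  ⇒  ω_arm = 20/29
sun–planet mesh: 18·(0−20/29) = −11·(ω_p−ω_arm)  ⇒  ω_p−ω_arm = 360/319
exact speed ratio = 360/319

360/319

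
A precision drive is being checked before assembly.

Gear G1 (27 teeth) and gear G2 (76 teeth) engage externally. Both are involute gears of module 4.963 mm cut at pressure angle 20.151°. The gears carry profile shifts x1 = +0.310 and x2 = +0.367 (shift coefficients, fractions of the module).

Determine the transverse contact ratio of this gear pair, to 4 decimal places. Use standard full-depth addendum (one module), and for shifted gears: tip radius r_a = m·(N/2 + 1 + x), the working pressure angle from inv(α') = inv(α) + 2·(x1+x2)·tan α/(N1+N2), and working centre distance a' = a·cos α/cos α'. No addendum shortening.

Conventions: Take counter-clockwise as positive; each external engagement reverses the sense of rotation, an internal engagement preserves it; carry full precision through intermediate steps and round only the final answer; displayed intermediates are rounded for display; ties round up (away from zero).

1.6163

topology: single-mesh involute geometry — m = 4.963, 27T/76T pair
base radii: r_b1 = 62.899264, r_b2 = 177.049781
tip radii: r_a1 = 73.502030, r_a2 = 195.378421
inv(α') = inv(20.151°) + 2·(+0.310+0.367)·tan α/(27+76) = 0.02008028  ⇒  α' = 22.00929°
a' = a·cos α / cos α' = 255.5945·cos 20.151°/cos 22.00929° = 258.810343
action lengths: √(r_a1²−r_b1²) = 38.029344, √(r_a2²−r_b2²) = 82.620231
base pitch p_b = π·m·cos α = 14.637323
CR = (38.029344 + 82.620231 − 258.810343·sin 22.00929°)/14.637323 = 1.616320
contact ratio ≈ 1.6163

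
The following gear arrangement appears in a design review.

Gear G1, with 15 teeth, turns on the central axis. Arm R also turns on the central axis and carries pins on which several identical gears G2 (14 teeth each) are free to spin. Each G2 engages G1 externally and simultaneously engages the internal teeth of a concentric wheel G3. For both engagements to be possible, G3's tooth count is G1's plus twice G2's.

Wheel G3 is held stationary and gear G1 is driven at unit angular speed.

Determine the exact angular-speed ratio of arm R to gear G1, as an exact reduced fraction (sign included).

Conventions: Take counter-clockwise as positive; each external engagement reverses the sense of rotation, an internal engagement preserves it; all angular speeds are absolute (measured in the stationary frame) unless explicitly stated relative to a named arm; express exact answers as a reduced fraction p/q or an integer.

15/58

planetary set (15T centre, 14T on arm, 43T internal) — Willis relation
ring teeth: 15 + 2·14 = 43
15(ω_sun−ω_arm) = −43(ω_ring−ω_arm),  ω_ring = 0, ω_sun = 1
15(1−ω_arm) = −43(0−ω_arm)  ⇒  58·ω_arm = 15  ⇒  ω_arm = 15/58
ω_out/ω_in = 15/58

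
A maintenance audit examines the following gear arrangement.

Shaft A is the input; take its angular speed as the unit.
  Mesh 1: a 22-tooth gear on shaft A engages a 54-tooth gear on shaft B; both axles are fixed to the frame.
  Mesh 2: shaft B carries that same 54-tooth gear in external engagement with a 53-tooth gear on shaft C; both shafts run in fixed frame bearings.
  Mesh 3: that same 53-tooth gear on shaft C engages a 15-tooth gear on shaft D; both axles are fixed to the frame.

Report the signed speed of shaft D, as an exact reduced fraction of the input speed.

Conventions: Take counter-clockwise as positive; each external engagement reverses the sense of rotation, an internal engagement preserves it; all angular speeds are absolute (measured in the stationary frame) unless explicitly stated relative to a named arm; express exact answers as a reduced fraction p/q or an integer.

-22/15

3-mesh fixed-axis compound train (all bearings frame-fixed)
mesh 1 [22T→54T]: |ω|/ω_in = 1×22/54 = 11/27, sense flips to −
mesh 2 [54T→53T]: |ω|/ω_in = (11/27)×54/53 = 22/53, sense flips to +
mesh 3 [53T→15T]: |ω|/ω_in = (22/53)×53/15 = 22/15, sense flips to −
signed output speed (× input speed) = -22/15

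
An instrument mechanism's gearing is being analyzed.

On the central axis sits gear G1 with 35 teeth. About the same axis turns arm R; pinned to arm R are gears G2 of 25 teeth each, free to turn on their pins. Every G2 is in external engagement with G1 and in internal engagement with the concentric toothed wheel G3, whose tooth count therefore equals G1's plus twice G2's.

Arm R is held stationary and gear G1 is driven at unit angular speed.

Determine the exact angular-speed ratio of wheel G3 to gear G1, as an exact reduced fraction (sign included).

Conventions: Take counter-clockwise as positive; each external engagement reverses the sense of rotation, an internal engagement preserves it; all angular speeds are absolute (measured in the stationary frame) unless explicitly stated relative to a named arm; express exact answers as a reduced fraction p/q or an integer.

recognized (axles ride arm R): planetary set, 35/25/85 teeth
ring teeth: 35 + 2·25 = 85
35(ω_sun−ω_arm) = −85(ω_ring−ω_arm),  ω_arm = 0, ω_sun = 1
ω_ring = 0 − (35/85)(1−0) = -7/17
ω_out/ω_in = -7/17

-7/17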